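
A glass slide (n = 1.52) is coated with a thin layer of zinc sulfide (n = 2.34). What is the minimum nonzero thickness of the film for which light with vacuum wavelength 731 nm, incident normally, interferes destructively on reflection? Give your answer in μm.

0.156 μm

Ray reflecting at the top interface goes from n = 1.0 toward n = 2.34: a half-wave phase shift.
At the lower boundary (n = 2.34 to n = 1.52) the reflected ray undergoes no phase shift.
Exactly one π shift → a net half-wave offset.
So the condition for destructive reflection is 2 n t = m λ.
Minimum nonzero at m = 1: t = λ / (2 n) = 731 / (2 × 2.34) = 156 nm.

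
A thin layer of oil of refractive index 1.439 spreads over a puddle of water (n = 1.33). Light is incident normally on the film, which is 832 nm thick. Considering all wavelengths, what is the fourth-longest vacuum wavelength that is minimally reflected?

599 nm

At the upper boundary (n = 1.0 to n = 1.439) the reflected ray undergoes a half-wave phase shift.
At the lower boundary (n = 1.439 to n = 1.33) the reflected ray undergoes no phase shift.
Exactly one π shift → a net half-wave offset.
For weak reflection here: 2 n t = m λ.
λ = 2 n t / m. The fourth-longest wavelength is m = 4: λ = 2 × 1.439 × 832 / 4.00 = 599 nm.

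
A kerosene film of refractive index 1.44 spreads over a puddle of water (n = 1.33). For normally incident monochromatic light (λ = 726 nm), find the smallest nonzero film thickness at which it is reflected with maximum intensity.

126 nm

At the upper boundary (n = 1.0 to n = 1.44) the reflected ray undergoes a half-wave phase shift.
Bottom surface (1.44 → 1.33): reflection off a lower-index medium gives no phase shift.
Exactly one π shift → a net half-wave offset.
So the condition for constructive reflection is 2 n t = (m + ½) λ.
Minimum at m = 0: t = λ / (4 n) = 726 / (4 × 1.44) = 126 nm.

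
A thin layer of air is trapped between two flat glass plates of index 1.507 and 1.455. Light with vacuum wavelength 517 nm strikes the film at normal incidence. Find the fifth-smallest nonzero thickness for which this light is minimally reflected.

1293 nm

Top surface (1.507 → 1.0): reflection off a lower-index medium gives no phase shift.
At the lower boundary (n = 1.0 to n = 1.455) the reflected ray undergoes a half-wave phase shift.
Net: one phase inversion between the two reflected rays.
With one net inversion, destructive interference in reflection requires 2 n t = m λ.
The fifth-smallest nonzero thickness corresponds to m = 5: t = m λ / (2 n) = 5.00 × 517 / (2 × 1.0) = 1293 nm.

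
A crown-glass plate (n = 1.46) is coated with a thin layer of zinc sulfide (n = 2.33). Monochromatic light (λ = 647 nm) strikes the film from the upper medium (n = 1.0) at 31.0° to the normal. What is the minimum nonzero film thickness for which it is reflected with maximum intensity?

71.2 nm

Top surface (1.0 → 2.33): reflection off a higher-index medium gives a half-wave phase shift.
Ray reflecting at the bottom interface goes from n = 2.33 toward n = 1.46: no phase shift.
Net: one phase inversion between the two reflected rays.
So the condition for constructive reflection is 2 n t cos θ_r = (m + ½) λ.
Snell's law: 1.0 sin 31.0° = 2.33 sin θ_r → sin θ_r = 0.221, cos θ_r = 0.975.
Minimum at m = 0: t = λ / (4 n cos θ_r) = 647 / (4 × 2.33 × 0.975) = 71.2 nm.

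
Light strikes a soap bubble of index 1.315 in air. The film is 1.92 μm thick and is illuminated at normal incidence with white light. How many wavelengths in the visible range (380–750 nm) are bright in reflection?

At the upper boundary (n = 1.0 to n = 1.315) the reflected ray undergoes a half-wave phase shift.
Ray reflecting at the bottom interface goes from n = 1.315 toward n = 1.0: no phase shift.
Net: one phase inversion between the two reflected rays.
So the condition for constructive reflection is 2 n t = (m + ½) λ.
λ = 2 n t / (m + ½) = 5050 / (m + ½) nm.
m=6: 777 nm (IR); m=7: 673 nm (visible); m=8: 594 nm (visible); m=9: 532 nm (visible); m=10: 481 nm (visible); m=11: 439 nm (visible); m=12: 404 nm (visible); m=13: 374 nm (UV).

6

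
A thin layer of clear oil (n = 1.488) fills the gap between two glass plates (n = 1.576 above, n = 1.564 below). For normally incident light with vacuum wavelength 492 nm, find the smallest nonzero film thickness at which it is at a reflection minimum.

165 nm

Top surface (1.576 → 1.488): reflection off a lower-index medium gives no phase shift.
Ray reflecting at the bottom interface goes from n = 1.488 toward n = 1.564: a half-wave phase shift.
Net: one phase inversion between the two reflected rays.
So the condition for destructive reflection is 2 n t = m λ.
Minimum nonzero at m = 1: t = λ / (2 n) = 492 / (2 × 1.488) = 165 nm.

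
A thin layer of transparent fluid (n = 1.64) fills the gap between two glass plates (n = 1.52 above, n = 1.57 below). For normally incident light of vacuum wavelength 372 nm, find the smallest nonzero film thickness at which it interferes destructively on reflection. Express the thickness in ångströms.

Ray reflecting at the top interface goes from n = 1.52 toward n = 1.64: a half-wave phase shift.
Bottom surface (1.64 → 1.57): reflection off a lower-index medium gives no phase shift.
Net: one phase inversion between the two reflected rays.
With one net inversion, destructive interference in reflection requires 2 n t = m λ.
Minimum nonzero at m = 1: t = λ / (2 n) = 372 / (2 × 1.64) = 113 nm.

1134 Å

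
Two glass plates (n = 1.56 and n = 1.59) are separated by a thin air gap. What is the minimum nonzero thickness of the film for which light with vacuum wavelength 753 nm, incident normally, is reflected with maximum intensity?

At the upper boundary (n = 1.56 to n = 1.0) the reflected ray undergoes no phase shift.
Bottom surface (1.0 → 1.59): reflection off a higher-index medium gives a half-wave phase shift.
The two reflections differ by half a wavelength.
For maximum reflection here: 2 n t = (m + ½) λ.
Minimum at m = 0: t = λ / (4 n) = 753 / (4 × 1.0) = 188 nm.

188 nm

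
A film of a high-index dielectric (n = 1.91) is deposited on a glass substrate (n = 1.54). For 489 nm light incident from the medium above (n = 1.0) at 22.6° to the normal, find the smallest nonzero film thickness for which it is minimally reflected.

Ray reflecting at the top interface goes from n = 1.0 toward n = 1.91: a half-wave phase shift.
Bottom surface (1.91 → 1.54): reflection off a lower-index medium gives no phase shift.
The two reflections differ by half a wavelength.
So the condition for destructive reflection is 2 n t cos θ_r = m λ.
Snell's law: 1.0 sin 22.6° = 1.91 sin θ_r → sin θ_r = 0.201, cos θ_r = 0.980.
Minimum nonzero at m = 1: t = λ / (2 n cos θ_r) = 489 / (2 × 1.91 × 0.980) = 131 nm.

131 nm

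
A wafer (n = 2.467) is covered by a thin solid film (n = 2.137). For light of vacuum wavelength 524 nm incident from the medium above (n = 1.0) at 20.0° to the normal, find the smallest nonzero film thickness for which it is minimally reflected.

At the upper boundary (n = 1.0 to n = 2.137) the reflected ray undergoes a half-wave phase shift.
At the lower boundary (n = 2.137 to n = 2.467) the reflected ray undergoes a half-wave phase shift.
Net: no relative phase inversion (both shifts match).
With no net inversion, destructive interference in reflection requires 2 n t cos θ_r = (m + ½) λ.
Snell's law: 1.0 sin 20.0° = 2.137 sin θ_r → sin θ_r = 0.160, cos θ_r = 0.987.
Minimum at m = 0: t = λ / (4 n cos θ_r) = 524 / (4 × 2.137 × 0.987) = 62.1 nm.

62.1 nm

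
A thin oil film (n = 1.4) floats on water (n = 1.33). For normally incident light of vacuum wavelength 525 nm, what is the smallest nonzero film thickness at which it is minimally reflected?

Ray reflecting at the top interface goes from n = 1.0 toward n = 1.4: a half-wave phase shift.
Ray reflecting at the bottom interface goes from n = 1.4 toward n = 1.33: no phase shift.
The two reflections differ by half a wavelength.
For dark reflection here: 2 n t = m λ.
The smallest nonzero thickness corresponds to m = 1: t = m λ / (2 n) = 1.00 × 525 / (2 × 1.4) = 188 nm.

188 nm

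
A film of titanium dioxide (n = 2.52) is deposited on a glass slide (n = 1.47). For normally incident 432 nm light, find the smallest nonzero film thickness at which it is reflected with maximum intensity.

Ray reflecting at the top interface goes from n = 1.0 toward n = 2.52: a half-wave phase shift.
Ray reflecting at the bottom interface goes from n = 2.52 toward n = 1.47: no phase shift.
The two reflections differ by half a wavelength.
So the condition for constructive reflection is 2 n t = (m + ½) λ.
Minimum at m = 0: t = λ / (4 n) = 432 / (4 × 2.52) = 42.9 nm.

42.9 nm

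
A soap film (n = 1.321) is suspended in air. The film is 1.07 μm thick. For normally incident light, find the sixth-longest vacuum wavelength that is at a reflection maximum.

514 nm

Ray reflecting at the top interface goes from n = 1.0 toward n = 1.321: a half-wave phase shift.
Bottom surface (1.321 → 1.0): reflection off a lower-index medium gives no phase shift.
Exactly one π shift → a net half-wave offset.
For maximum reflection here: 2 n t = (m + ½) λ.
λ = 2 n t / (m + ½). The sixth-longest wavelength is m = 5: λ = 2 × 1.321 × 1070 / 5.50 = 514 nm.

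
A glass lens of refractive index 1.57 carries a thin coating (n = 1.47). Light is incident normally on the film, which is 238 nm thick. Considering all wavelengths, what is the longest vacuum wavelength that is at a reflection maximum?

700 nm

At the upper boundary (n = 1.0 to n = 1.47) the reflected ray undergoes a half-wave phase shift.
Bottom surface (1.47 → 1.57): reflection off a higher-index medium gives a half-wave phase shift.
Net: no relative phase inversion (both shifts match).
With no net inversion, constructive interference in reflection requires 2 n t = m λ.
λ = 2 n t / m. The longest wavelength is m = 1: λ = 2 × 1.47 × 238 / 1.00 = 700 nm.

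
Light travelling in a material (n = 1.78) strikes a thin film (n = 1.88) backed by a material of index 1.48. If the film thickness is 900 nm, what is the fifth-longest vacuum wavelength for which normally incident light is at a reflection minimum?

Ray reflecting at the top interface goes from n = 1.78 toward n = 1.88: a half-wave phase shift.
Bottom surface (1.88 → 1.48): reflection off a lower-index medium gives no phase shift.
The two reflections differ by half a wavelength.
With one net inversion, destructive interference in reflection requires 2 n t = m λ.
λ = 2 n t / m. The fifth-longest wavelength is m = 5: λ = 2 × 1.88 × 900 / 5.00 = 677 nm.

677 nm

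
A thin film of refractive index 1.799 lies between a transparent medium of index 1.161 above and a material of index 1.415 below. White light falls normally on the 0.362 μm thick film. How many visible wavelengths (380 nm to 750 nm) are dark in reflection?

At the upper boundary (n = 1.161 to n = 1.799) the reflected ray undergoes a half-wave phase shift.
At the lower boundary (n = 1.799 to n = 1.415) the reflected ray undergoes no phase shift.
Net: one phase inversion between the two reflected rays.
So the condition for destructive reflection is 2 n t = m λ.
λ = 2 n t / m = 1302 / m nm.
m=1: 1302 nm (IR); m=2: 651 nm (visible); m=3: 434 nm (visible); m=4: 326 nm (UV).

2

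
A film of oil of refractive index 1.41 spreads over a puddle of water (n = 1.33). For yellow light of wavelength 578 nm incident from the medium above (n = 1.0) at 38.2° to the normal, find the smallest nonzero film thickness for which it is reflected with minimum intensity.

Top surface (1.0 → 1.41): reflection off a higher-index medium gives a half-wave phase shift.
Ray reflecting at the bottom interface goes from n = 1.41 toward n = 1.33: no phase shift.
Net: one phase inversion between the two reflected rays.
For weak reflection here: 2 n t cos θ_r = m λ.
Snell's law: 1.0 sin 38.2° = 1.41 sin θ_r → sin θ_r = 0.439, cos θ_r = 0.899.
Minimum nonzero at m = 1: t = λ / (2 n cos θ_r) = 578 / (2 × 1.41 × 0.899) = 228 nm.

228 nm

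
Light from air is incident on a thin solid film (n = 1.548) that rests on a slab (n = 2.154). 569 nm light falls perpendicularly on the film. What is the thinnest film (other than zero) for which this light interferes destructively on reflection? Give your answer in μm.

0.0919 μm

Top surface (1.0 → 1.548): reflection off a higher-index medium gives a half-wave phase shift.
Bottom surface (1.548 → 2.154): reflection off a higher-index medium gives a half-wave phase shift.
Zero or two π shifts → no net half-wave offset.
So the condition for destructive reflection is 2 n t = (m + ½) λ.
Minimum at m = 0: t = λ / (4 n) = 569 / (4 × 1.548) = 91.9 nm.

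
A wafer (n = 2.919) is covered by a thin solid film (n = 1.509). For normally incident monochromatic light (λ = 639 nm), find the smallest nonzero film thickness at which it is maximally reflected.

212 nm

Ray reflecting at the top interface goes from n = 1.0 toward n = 1.509: a half-wave phase shift.
Ray reflecting at the bottom interface goes from n = 1.509 toward n = 2.919: a half-wave phase shift.
The two reflections carry the same phase change, so no net offset.
So the condition for constructive reflection is 2 n t = m λ.
Minimum nonzero at m = 1: t = λ / (2 n) = 639 / (2 × 1.509) = 212 nm.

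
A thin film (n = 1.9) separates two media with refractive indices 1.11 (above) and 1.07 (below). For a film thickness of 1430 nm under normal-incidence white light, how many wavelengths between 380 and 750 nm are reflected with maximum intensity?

7

Top surface (1.11 → 1.9): reflection off a higher-index medium gives a half-wave phase shift.
At the lower boundary (n = 1.9 to n = 1.07) the reflected ray undergoes no phase shift.
Exactly one π shift → a net half-wave offset.
So the condition for constructive reflection is 2 n t = (m + ½) λ.
λ = 2 n t / (m + ½) = 5434 / (m + ½) nm.
m=6: 836 nm (IR); m=7: 725 nm (visible); m=8: 639 nm (visible); m=9: 572 nm (visible); m=10: 518 nm (visible); m=11: 473 nm (visible); m=12: 435 nm (visible); m=13: 403 nm (visible); m=14: 375 nm (UV).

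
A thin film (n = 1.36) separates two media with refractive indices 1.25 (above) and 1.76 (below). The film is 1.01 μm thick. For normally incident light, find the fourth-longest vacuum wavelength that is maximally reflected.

687 nm

Top surface (1.25 → 1.36): reflection off a higher-index medium gives a half-wave phase shift.
Ray reflecting at the bottom interface goes from n = 1.36 toward n = 1.76: a half-wave phase shift.
Zero or two π shifts → no net half-wave offset.
So the condition for constructive reflection is 2 n t = m λ.
λ = 2 n t / m. The fourth-longest wavelength is m = 4: λ = 2 × 1.36 × 1010 / 4.00 = 687 nm.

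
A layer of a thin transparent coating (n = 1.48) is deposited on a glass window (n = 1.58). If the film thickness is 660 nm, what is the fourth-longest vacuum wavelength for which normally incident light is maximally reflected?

Ray reflecting at the top interface goes from n = 1.0 toward n = 1.48: a half-wave phase shift.
Ray reflecting at the bottom interface goes from n = 1.48 toward n = 1.58: a half-wave phase shift.
Zero or two π shifts → no net half-wave offset.
With no net inversion, constructive interference in reflection requires 2 n t = m λ.
λ = 2 n t / m. The fourth-longest wavelength is m = 4: λ = 2 × 1.48 × 660 / 4.00 = 488 nm.

488 nm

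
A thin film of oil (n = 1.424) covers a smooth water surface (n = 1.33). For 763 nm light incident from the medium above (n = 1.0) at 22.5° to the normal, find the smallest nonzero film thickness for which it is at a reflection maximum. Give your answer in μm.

0.139 μm

Top surface (1.0 → 1.424): reflection off a higher-index medium gives a half-wave phase shift.
Bottom surface (1.424 → 1.33): reflection off a lower-index medium gives no phase shift.
Net: one phase inversion between the two reflected rays.
For maximum reflection here: 2 n t cos θ_r = (m + ½) λ.
Snell's law: 1.0 sin 22.5° = 1.424 sin θ_r → sin θ_r = 0.269, cos θ_r = 0.963.
Minimum at m = 0: t = λ / (4 n cos θ_r) = 763 / (4 × 1.424 × 0.963) = 139 nm.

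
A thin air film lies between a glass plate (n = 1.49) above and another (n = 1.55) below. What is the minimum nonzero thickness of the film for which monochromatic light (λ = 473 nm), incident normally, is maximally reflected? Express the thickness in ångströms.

At the upper boundary (n = 1.49 to n = 1.0) the reflected ray undergoes no phase shift.
Ray reflecting at the bottom interface goes from n = 1.0 toward n = 1.55: a half-wave phase shift.
Net: one phase inversion between the two reflected rays.
So the condition for constructive reflection is 2 n t = (m + ½) λ.
Minimum at m = 0: t = λ / (4 n) = 473 / (4 × 1.0) = 118 nm.

1183 Å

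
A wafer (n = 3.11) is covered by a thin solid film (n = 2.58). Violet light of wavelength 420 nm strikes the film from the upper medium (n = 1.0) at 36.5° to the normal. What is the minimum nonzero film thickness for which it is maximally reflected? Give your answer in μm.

Top surface (1.0 → 2.58): reflection off a higher-index medium gives a half-wave phase shift.
Bottom surface (2.58 → 3.11): reflection off a higher-index medium gives a half-wave phase shift.
The two reflections carry the same phase change, so no net offset.
For maximum reflection here: 2 n t cos θ_r = m λ.
Snell's law: 1.0 sin 36.5° = 2.58 sin θ_r → sin θ_r = 0.231, cos θ_r = 0.973.
Minimum nonzero at m = 1: t = λ / (2 n cos θ_r) = 420 / (2 × 2.58 × 0.973) = 83.6 nm.

0.0836 μm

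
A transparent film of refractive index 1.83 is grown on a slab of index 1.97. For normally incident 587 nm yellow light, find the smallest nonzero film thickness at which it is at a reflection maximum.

160 nm

At the upper boundary (n = 1.0 to n = 1.83) the reflected ray undergoes a half-wave phase shift.
Bottom surface (1.83 → 1.97): reflection off a higher-index medium gives a half-wave phase shift.
Net: no relative phase inversion (both shifts match).
With no net inversion, constructive interference in reflection requires 2 n t = m λ.
Minimum nonzero at m = 1: t = λ / (2 n) = 587 / (2 × 1.83) = 160 nm.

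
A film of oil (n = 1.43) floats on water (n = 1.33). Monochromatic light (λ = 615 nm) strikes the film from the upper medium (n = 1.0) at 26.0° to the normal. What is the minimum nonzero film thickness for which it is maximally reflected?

Top surface (1.0 → 1.43): reflection off a higher-index medium gives a half-wave phase shift.
Bottom surface (1.43 → 1.33): reflection off a lower-index medium gives no phase shift.
Net: one phase inversion between the two reflected rays.
For strong reflection here: 2 n t cos θ_r = (m + ½) λ.
Snell's law: 1.0 sin 26.0° = 1.43 sin θ_r → sin θ_r = 0.307, cos θ_r = 0.952.
Minimum at m = 0: t = λ / (4 n cos θ_r) = 615 / (4 × 1.43 × 0.952) = 113 nm.

113 nm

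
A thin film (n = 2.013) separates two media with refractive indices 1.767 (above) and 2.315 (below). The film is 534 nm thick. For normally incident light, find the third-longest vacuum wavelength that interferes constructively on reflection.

717 nm

Top surface (1.767 → 2.013): reflection off a higher-index medium gives a half-wave phase shift.
At the lower boundary (n = 2.013 to n = 2.315) the reflected ray undergoes a half-wave phase shift.
Zero or two π shifts → no net half-wave offset.
So the condition for constructive reflection is 2 n t = m λ.
λ = 2 n t / m. The third-longest wavelength is m = 3: λ = 2 × 2.013 × 534 / 3.00 = 717 nm.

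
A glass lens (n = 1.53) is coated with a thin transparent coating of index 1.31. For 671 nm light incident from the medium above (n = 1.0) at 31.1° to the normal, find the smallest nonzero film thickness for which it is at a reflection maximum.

279 nm

Top surface (1.0 → 1.31): reflection off a higher-index medium gives a half-wave phase shift.
Ray reflecting at the bottom interface goes from n = 1.31 toward n = 1.53: a half-wave phase shift.
Net: no relative phase inversion (both shifts match).
For bright reflection here: 2 n t cos θ_r = m λ.
Snell's law: 1.0 sin 31.1° = 1.31 sin θ_r → sin θ_r = 0.394, cos θ_r = 0.919.
Minimum nonzero at m = 1: t = λ / (2 n cos θ_r) = 671 / (2 × 1.31 × 0.919) = 279 nm.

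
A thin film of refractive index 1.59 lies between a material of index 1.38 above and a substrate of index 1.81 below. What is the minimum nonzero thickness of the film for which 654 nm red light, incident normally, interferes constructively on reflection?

206 nm

At the upper boundary (n = 1.38 to n = 1.59) the reflected ray undergoes a half-wave phase shift.
At the lower boundary (n = 1.59 to n = 1.81) the reflected ray undergoes a half-wave phase shift.
Zero or two π shifts → no net half-wave offset.
So the condition for constructive reflection is 2 n t = m λ.
Minimum nonzero at m = 1: t = λ / (2 n) = 654 / (2 × 1.59) = 206 nm.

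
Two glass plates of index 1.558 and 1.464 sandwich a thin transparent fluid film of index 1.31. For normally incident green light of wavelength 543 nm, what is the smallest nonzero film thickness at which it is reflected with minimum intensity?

207 nm

Ray reflecting at the top interface goes from n = 1.558 toward n = 1.31: no phase shift.
At the lower boundary (n = 1.31 to n = 1.464) the reflected ray undergoes a half-wave phase shift.
Exactly one π shift → a net half-wave offset.
For minimum reflection here: 2 n t = m λ.
The smallest nonzero thickness corresponds to m = 1: t = m λ / (2 n) = 1.00 × 543 / (2 × 1.31) = 207 nm.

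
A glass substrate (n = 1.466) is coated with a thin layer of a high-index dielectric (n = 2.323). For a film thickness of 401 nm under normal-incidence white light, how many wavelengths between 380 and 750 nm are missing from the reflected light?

At the upper boundary (n = 1.0 to n = 2.323) the reflected ray undergoes a half-wave phase shift.
Bottom surface (2.323 → 1.466): reflection off a lower-index medium gives no phase shift.
The two reflections differ by half a wavelength.
With one net inversion, destructive interference in reflection requires 2 n t = m λ.
λ = 2 n t / m = 1863 / m nm.
m=2: 932 nm (IR); m=3: 621 nm (visible); m=4: 466 nm (visible); m=5: 373 nm (UV).

2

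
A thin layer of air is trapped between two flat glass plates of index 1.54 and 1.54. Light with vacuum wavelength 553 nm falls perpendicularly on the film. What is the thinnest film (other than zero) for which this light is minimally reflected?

Top surface (1.54 → 1.0): reflection off a lower-index medium gives no phase shift.
Bottom surface (1.0 → 1.54): reflection off a higher-index medium gives a half-wave phase shift.
The two reflections differ by half a wavelength.
For weak reflection here: 2 n t = m λ.
Minimum nonzero at m = 1: t = λ / (2 n) = 553 / (2 × 1.0) = 277 nm.

277 nm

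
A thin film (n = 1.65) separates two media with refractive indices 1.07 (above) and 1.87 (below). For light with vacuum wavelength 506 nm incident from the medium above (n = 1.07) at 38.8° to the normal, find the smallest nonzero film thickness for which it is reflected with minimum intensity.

83.9 nm

Top surface (1.07 → 1.65): reflection off a higher-index medium gives a half-wave phase shift.
At the lower boundary (n = 1.65 to n = 1.87) the reflected ray undergoes a half-wave phase shift.
Zero or two π shifts → no net half-wave offset.
For weak reflection here: 2 n t cos θ_r = (m + ½) λ.
Snell's law: 1.07 sin 38.8° = 1.65 sin θ_r → sin θ_r = 0.406, cos θ_r = 0.914.
Minimum at m = 0: t = λ / (4 n cos θ_r) = 506 / (4 × 1.65 × 0.914) = 83.9 nm.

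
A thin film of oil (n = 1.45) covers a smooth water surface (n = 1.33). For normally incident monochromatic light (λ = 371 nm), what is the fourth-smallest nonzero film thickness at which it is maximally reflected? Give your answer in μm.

At the upper boundary (n = 1.0 to n = 1.45) the reflected ray undergoes a half-wave phase shift.
Bottom surface (1.45 → 1.33): reflection off a lower-index medium gives no phase shift.
The two reflections differ by half a wavelength.
With one net inversion, constructive interference in reflection requires 2 n t = (m + ½) λ.
The fourth-smallest nonzero thickness corresponds to m = 3: t = (m + ½) λ / (2 n) = 3.50 × 371 / (2 × 1.45) = 448 nm.

0.448 μm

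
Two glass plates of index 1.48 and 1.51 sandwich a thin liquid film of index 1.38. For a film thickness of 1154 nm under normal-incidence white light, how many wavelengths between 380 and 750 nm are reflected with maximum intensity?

Ray reflecting at the top interface goes from n = 1.48 toward n = 1.38: no phase shift.
At the lower boundary (n = 1.38 to n = 1.51) the reflected ray undergoes a half-wave phase shift.
Net: one phase inversion between the two reflected rays.
So the condition for constructive reflection is 2 n t = (m + ½) λ.
λ = 2 n t / (m + ½) = 3185 / (m + ½) nm.
m=3: 910 nm (IR); m=4: 708 nm (visible); m=5: 579 nm (visible); m=6: 490 nm (visible); m=7: 425 nm (visible); m=8: 375 nm (UV).

4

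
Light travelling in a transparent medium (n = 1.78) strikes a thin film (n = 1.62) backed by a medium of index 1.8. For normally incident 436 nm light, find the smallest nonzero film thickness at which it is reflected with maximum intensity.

At the upper boundary (n = 1.78 to n = 1.62) the reflected ray undergoes no phase shift.
Ray reflecting at the bottom interface goes from n = 1.62 toward n = 1.8: a half-wave phase shift.
Net: one phase inversion between the two reflected rays.
With one net inversion, constructive interference in reflection requires 2 n t = (m + ½) λ.
Minimum at m = 0: t = λ / (4 n) = 436 / (4 × 1.62) = 67.3 nm.

67.3 nm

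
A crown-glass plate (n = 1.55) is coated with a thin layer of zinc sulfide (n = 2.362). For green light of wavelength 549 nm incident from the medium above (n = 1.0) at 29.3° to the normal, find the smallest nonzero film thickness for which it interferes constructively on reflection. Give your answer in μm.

0.0594 μm

Ray reflecting at the top interface goes from n = 1.0 toward n = 2.362: a half-wave phase shift.
Ray reflecting at the bottom interface goes from n = 2.362 toward n = 1.55: no phase shift.
Net: one phase inversion between the two reflected rays.
For maximum reflection here: 2 n t cos θ_r = (m + ½) λ.
Snell's law: 1.0 sin 29.3° = 2.362 sin θ_r → sin θ_r = 0.207, cos θ_r = 0.978.
Minimum at m = 0: t = λ / (4 n cos θ_r) = 549 / (4 × 2.362 × 0.978) = 59.4 nm.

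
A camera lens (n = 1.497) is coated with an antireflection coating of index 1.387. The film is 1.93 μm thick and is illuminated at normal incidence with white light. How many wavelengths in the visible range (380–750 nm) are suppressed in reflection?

Ray reflecting at the top interface goes from n = 1.0 toward n = 1.387: a half-wave phase shift.
At the lower boundary (n = 1.387 to n = 1.497) the reflected ray undergoes a half-wave phase shift.
The two reflections carry the same phase change, so no net offset.
With no net inversion, destructive interference in reflection requires 2 n t = (m + ½) λ.
λ = 2 n t / (m + ½) = 5354 / (m + ½) nm.
m=6: 824 nm (IR); m=7: 714 nm (visible); m=8: 630 nm (visible); m=9: 564 nm (visible); m=10: 510 nm (visible); m=11: 466 nm (visible); m=12: 428 nm (visible); m=13: 397 nm (visible); m=14: 369 nm (UV).

7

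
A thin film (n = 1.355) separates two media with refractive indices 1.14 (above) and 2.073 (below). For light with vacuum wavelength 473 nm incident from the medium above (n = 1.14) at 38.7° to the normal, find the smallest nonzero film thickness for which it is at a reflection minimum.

103 nm

At the upper boundary (n = 1.14 to n = 1.355) the reflected ray undergoes a half-wave phase shift.
At the lower boundary (n = 1.355 to n = 2.073) the reflected ray undergoes a half-wave phase shift.
Zero or two π shifts → no net half-wave offset.
For minimum reflection here: 2 n t cos θ_r = (m + ½) λ.
Snell's law: 1.14 sin 38.7° = 1.355 sin θ_r → sin θ_r = 0.526, cos θ_r = 0.850.
Minimum at m = 0: t = λ / (4 n cos θ_r) = 473 / (4 × 1.355 × 0.850) = 103 nm.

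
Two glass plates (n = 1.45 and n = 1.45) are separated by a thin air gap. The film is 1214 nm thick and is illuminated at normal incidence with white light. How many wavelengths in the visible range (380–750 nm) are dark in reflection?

3

At the upper boundary (n = 1.45 to n = 1.0) the reflected ray undergoes no phase shift.
Bottom surface (1.0 → 1.45): reflection off a higher-index medium gives a half-wave phase shift.
Net: one phase inversion between the two reflected rays.
So the condition for destructive reflection is 2 n t = m λ.
λ = 2 n t / m = 2428 / m nm.
m=3: 809 nm (IR); m=4: 607 nm (visible); m=5: 486 nm (visible); m=6: 405 nm (visible); m=7: 347 nm (UV).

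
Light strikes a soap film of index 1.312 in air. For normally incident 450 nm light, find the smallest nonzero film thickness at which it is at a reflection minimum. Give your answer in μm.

Top surface (1.0 → 1.312): reflection off a higher-index medium gives a half-wave phase shift.
Bottom surface (1.312 → 1.0): reflection off a lower-index medium gives no phase shift.
Net: one phase inversion between the two reflected rays.
So the condition for destructive reflection is 2 n t = m λ.
Minimum nonzero at m = 1: t = λ / (2 n) = 450 / (2 × 1.312) = 171 nm.

0.171 μm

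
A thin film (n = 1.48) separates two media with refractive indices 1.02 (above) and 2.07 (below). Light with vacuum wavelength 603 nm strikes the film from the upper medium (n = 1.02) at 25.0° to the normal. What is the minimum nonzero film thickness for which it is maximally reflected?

Top surface (1.02 → 1.48): reflection off a higher-index medium gives a half-wave phase shift.
At the lower boundary (n = 1.48 to n = 2.07) the reflected ray undergoes a half-wave phase shift.
Net: no relative phase inversion (both shifts match).
For strong reflection here: 2 n t cos θ_r = m λ.
Snell's law: 1.02 sin 25.0° = 1.48 sin θ_r → sin θ_r = 0.291, cos θ_r = 0.957.
Minimum nonzero at m = 1: t = λ / (2 n cos θ_r) = 603 / (2 × 1.48 × 0.957) = 213 nm.

213 nm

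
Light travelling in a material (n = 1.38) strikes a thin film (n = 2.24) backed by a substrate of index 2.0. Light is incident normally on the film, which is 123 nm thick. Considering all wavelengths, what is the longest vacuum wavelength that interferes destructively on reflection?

551 nm

Ray reflecting at the top interface goes from n = 1.38 toward n = 2.24: a half-wave phase shift.
At the lower boundary (n = 2.24 to n = 2.0) the reflected ray undergoes no phase shift.
Net: one phase inversion between the two reflected rays.
With one net inversion, destructive interference in reflection requires 2 n t = m λ.
λ = 2 n t / m. The longest wavelength is m = 1: λ = 2 × 2.24 × 123 / 1.00 = 551 nm.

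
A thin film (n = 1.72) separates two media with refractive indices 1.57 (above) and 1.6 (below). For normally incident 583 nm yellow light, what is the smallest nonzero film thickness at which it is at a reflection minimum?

169 nm

At the upper boundary (n = 1.57 to n = 1.72) the reflected ray undergoes a half-wave phase shift.
Ray reflecting at the bottom interface goes from n = 1.72 toward n = 1.6: no phase shift.
The two reflections differ by half a wavelength.
So the condition for destructive reflection is 2 n t = m λ.
The smallest nonzero thickness corresponds to m = 1: t = m λ / (2 n) = 1.00 × 583 / (2 × 1.72) = 169 nm.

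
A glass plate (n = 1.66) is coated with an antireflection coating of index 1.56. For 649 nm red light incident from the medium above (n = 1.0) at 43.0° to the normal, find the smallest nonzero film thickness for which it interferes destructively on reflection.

116 nm

Ray reflecting at the top interface goes from n = 1.0 toward n = 1.56: a half-wave phase shift.
Ray reflecting at the bottom interface goes from n = 1.56 toward n = 1.66: a half-wave phase shift.
Zero or two π shifts → no net half-wave offset.
With no net inversion, destructive interference in reflection requires 2 n t cos θ_r = (m + ½) λ.
Snell's law: 1.0 sin 43.0° = 1.56 sin θ_r → sin θ_r = 0.437, cos θ_r = 0.899.
Minimum at m = 0: t = λ / (4 n cos θ_r) = 649 / (4 × 1.56 × 0.899) = 116 nm.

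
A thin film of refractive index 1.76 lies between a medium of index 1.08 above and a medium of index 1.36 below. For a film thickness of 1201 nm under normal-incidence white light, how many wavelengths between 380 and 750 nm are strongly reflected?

At the upper boundary (n = 1.08 to n = 1.76) the reflected ray undergoes a half-wave phase shift.
Bottom surface (1.76 → 1.36): reflection off a lower-index medium gives no phase shift.
Net: one phase inversion between the two reflected rays.
So the condition for constructive reflection is 2 n t = (m + ½) λ.
λ = 2 n t / (m + ½) = 4228 / (m + ½) nm.
m=5: 769 nm (IR); m=6: 650 nm (visible); m=7: 564 nm (visible); m=8: 497 nm (visible); m=9: 445 nm (visible); m=10: 403 nm (visible); m=11: 368 nm (UV).

5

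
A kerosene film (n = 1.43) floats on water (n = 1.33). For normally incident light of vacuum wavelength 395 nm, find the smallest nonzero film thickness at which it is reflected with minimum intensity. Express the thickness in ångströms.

1381 Å

Top surface (1.0 → 1.43): reflection off a higher-index medium gives a half-wave phase shift.
Bottom surface (1.43 → 1.33): reflection off a lower-index medium gives no phase shift.
Exactly one π shift → a net half-wave offset.
So the condition for destructive reflection is 2 n t = m λ.
Minimum nonzero at m = 1: t = λ / (2 n) = 395 / (2 × 1.43) = 138 nm.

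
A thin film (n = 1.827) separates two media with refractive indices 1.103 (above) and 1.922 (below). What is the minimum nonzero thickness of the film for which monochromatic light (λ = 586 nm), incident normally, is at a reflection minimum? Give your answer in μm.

0.0802 μm

At the upper boundary (n = 1.103 to n = 1.827) the reflected ray undergoes a half-wave phase shift.
Ray reflecting at the bottom interface goes from n = 1.827 toward n = 1.922: a half-wave phase shift.
The two reflections carry the same phase change, so no net offset.
With no net inversion, destructive interference in reflection requires 2 n t = (m + ½) λ.
Minimum at m = 0: t = λ / (4 n) = 586 / (4 × 1.827) = 80.2 nm.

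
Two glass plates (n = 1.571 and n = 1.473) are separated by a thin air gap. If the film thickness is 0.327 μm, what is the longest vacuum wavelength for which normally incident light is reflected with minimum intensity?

Ray reflecting at the top interface goes from n = 1.571 toward n = 1.0: no phase shift.
At the lower boundary (n = 1.0 to n = 1.473) the reflected ray undergoes a half-wave phase shift.
Net: one phase inversion between the two reflected rays.
So the condition for destructive reflection is 2 n t = m λ.
λ = 2 n t / m. The longest wavelength is m = 1: λ = 2 × 1.0 × 327 / 1.00 = 654 nm.

654 nm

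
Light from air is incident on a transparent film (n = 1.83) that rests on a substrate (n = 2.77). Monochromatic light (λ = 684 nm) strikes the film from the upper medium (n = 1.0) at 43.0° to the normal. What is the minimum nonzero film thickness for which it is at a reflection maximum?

Top surface (1.0 → 1.83): reflection off a higher-index medium gives a half-wave phase shift.
Bottom surface (1.83 → 2.77): reflection off a higher-index medium gives a half-wave phase shift.
Net: no relative phase inversion (both shifts match).
For maximum reflection here: 2 n t cos θ_r = m λ.
Snell's law: 1.0 sin 43.0° = 1.83 sin θ_r → sin θ_r = 0.373, cos θ_r = 0.928.
Minimum nonzero at m = 1: t = λ / (2 n cos θ_r) = 684 / (2 × 1.83 × 0.928) = 201 nm.

201 nm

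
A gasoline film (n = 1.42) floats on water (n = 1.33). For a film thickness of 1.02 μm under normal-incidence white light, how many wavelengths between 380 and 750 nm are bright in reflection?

4

Ray reflecting at the top interface goes from n = 1.0 toward n = 1.42: a half-wave phase shift.
At the lower boundary (n = 1.42 to n = 1.33) the reflected ray undergoes no phase shift.
Net: one phase inversion between the two reflected rays.
For bright reflection here: 2 n t = (m + ½) λ.
λ = 2 n t / (m + ½) = 2897 / (m + ½) nm.
m=3: 828 nm (IR); m=4: 644 nm (visible); m=5: 527 nm (visible); m=6: 446 nm (visible); m=7: 386 nm (visible); m=8: 341 nm (UV).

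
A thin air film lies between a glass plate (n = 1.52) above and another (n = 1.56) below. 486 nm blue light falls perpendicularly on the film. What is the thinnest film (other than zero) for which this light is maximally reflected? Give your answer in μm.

Top surface (1.52 → 1.0): reflection off a lower-index medium gives no phase shift.
Bottom surface (1.0 → 1.56): reflection off a higher-index medium gives a half-wave phase shift.
Net: one phase inversion between the two reflected rays.
For bright reflection here: 2 n t = (m + ½) λ.
Minimum at m = 0: t = λ / (4 n) = 486 / (4 × 1.0) = 122 nm.

0.122 μm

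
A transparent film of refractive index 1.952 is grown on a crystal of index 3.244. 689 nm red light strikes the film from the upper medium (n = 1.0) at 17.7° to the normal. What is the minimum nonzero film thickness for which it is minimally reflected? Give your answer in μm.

0.0893 μm

At the upper boundary (n = 1.0 to n = 1.952) the reflected ray undergoes a half-wave phase shift.
Bottom surface (1.952 → 3.244): reflection off a higher-index medium gives a half-wave phase shift.
Zero or two π shifts → no net half-wave offset.
With no net inversion, destructive interference in reflection requires 2 n t cos θ_r = (m + ½) λ.
Snell's law: 1.0 sin 17.7° = 1.952 sin θ_r → sin θ_r = 0.156, cos θ_r = 0.988.
Minimum at m = 0: t = λ / (4 n cos θ_r) = 689 / (4 × 1.952 × 0.988) = 89.3 nm.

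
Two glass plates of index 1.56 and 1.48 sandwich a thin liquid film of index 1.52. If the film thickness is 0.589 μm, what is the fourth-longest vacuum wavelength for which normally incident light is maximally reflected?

Top surface (1.56 → 1.52): reflection off a lower-index medium gives no phase shift.
Bottom surface (1.52 → 1.48): reflection off a lower-index medium gives no phase shift.
The two reflections carry the same phase change, so no net offset.
So the condition for constructive reflection is 2 n t = m λ.
λ = 2 n t / m. The fourth-longest wavelength is m = 4: λ = 2 × 1.52 × 589 / 4.00 = 448 nm.

448 nm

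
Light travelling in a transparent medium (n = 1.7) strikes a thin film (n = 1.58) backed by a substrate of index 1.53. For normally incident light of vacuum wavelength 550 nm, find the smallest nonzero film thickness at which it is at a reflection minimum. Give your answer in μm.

0.0870 μm

Ray reflecting at the top interface goes from n = 1.7 toward n = 1.58: no phase shift.
Bottom surface (1.58 → 1.53): reflection off a lower-index medium gives no phase shift.
Net: no relative phase inversion (both shifts match).
With no net inversion, destructive interference in reflection requires 2 n t = (m + ½) λ.
Minimum at m = 0: t = λ / (4 n) = 550 / (4 × 1.58) = 87.0 nm.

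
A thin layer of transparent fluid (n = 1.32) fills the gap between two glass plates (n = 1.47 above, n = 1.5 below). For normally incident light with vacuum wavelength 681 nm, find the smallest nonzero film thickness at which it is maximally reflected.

Ray reflecting at the top interface goes from n = 1.47 toward n = 1.32: no phase shift.
At the lower boundary (n = 1.32 to n = 1.5) the reflected ray undergoes a half-wave phase shift.
Exactly one π shift → a net half-wave offset.
So the condition for constructive reflection is 2 n t = (m + ½) λ.
Minimum at m = 0: t = λ / (4 n) = 681 / (4 × 1.32) = 129 nm.

129 nm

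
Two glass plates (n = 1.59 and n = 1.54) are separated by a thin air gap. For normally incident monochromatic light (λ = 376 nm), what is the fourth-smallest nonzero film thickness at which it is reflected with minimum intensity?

752 nm

At the upper boundary (n = 1.59 to n = 1.0) the reflected ray undergoes no phase shift.
Bottom surface (1.0 → 1.54): reflection off a higher-index medium gives a half-wave phase shift.
The two reflections differ by half a wavelength.
So the condition for destructive reflection is 2 n t = m λ.
The fourth-smallest nonzero thickness corresponds to m = 4: t = m λ / (2 n) = 4.00 × 376 / (2 × 1.0) = 752 nm.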